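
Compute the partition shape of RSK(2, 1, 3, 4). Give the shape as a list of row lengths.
Row-insert each entry into an empty tableau.

After inserting 2: P = [[2]].
After inserting 1: P = [[1], [2]].
After inserting 3: P = [[1, 3], [2]].
After inserting 4: P = [[1, 3, 4], [2]].

The final insertion tableau P = [[1, 3, 4], [2]] has shape [3, 1].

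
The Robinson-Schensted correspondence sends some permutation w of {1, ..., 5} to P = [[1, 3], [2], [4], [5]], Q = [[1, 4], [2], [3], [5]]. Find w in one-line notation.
Reverse the RSK construction: for i from n down to 1, find the cell of Q containing i, remove the entry at that cell from P, and reverse-bump it up through P; the value ejected from row 1 is w(i).

Step i=5: Q has 5 at row 4, column 1; remove 5 from row 4 of P and reverse-bump: 5 enters row 3 and ejects 4; 4 enters row 2 and ejects 2; 2 enters row 1 and ejects 1. So w(5) = 1. P is now [[2, 3], [4], [5]].
Step i=4: Q has 4 at row 1, column 2; remove that cell from P, ejecting 3. So w(4) = 3. P is now [[2], [4], [5]].
Step i=3: Q has 3 at row 3, column 1; remove 5 from row 3 of P and reverse-bump: 5 enters row 2 and ejects 4; 4 enters row 1 and ejects 2. So w(3) = 2. P is now [[4], [5]].
Step i=2: Q has 2 at row 2, column 1; remove 5 from row 2 of P and reverse-bump: 5 enters row 1 and ejects 4. So w(2) = 4. P is now [[5]].
Step i=1: Q has 1 at row 1, column 1; remove that cell from P, ejecting 5. So w(1) = 5. P is now [].

So w = 5 4 2 3 1.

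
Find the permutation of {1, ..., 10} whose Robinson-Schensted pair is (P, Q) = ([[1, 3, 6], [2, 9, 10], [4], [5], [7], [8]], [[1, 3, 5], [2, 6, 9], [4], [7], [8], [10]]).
Reverse the RSK construction: for i from n down to 1, find the cell of Q containing i, remove the entry at that cell from P, and reverse-bump it up through P; the value ejected from row 1 is w(i).

Step i=10: Q has 10 at row 6, column 1; remove 8 from row 6 of P and reverse-bump: 8 enters row 5 and ejects 7; 7 enters row 4 and ejects 5; 5 enters row 3 and ejects 4; 4 enters row 2 and ejects 2; 2 enters row 1 and ejects 1. So w(10) = 1. P is now [[2, 3, 6], [4, 9, 10], [5], [7], [8]].
Step i=9: Q has 9 at row 2, column 3; remove 10 from row 2 of P and reverse-bump: 10 enters row 1 and ejects 6. So w(9) = 6. P is now [[2, 3, 10], [4, 9], [5], [7], [8]].
Step i=8: Q has 8 at row 5, column 1; remove 8 from row 5 of P and reverse-bump: 8 enters row 4 and ejects 7; 7 enters row 3 and ejects 5; 5 enters row 2 and ejects 4; 4 enters row 1 and ejects 3. So w(8) = 3. P is now [[2, 4, 10], [5, 9], [7], [8]].
Step i=7: Q has 7 at row 4, column 1; remove 8 from row 4 of P and reverse-bump: 8 enters row 3 and ejects 7; 7 enters row 2 and ejects 5; 5 enters row 1 and ejects 4. So w(7) = 4. P is now [[2, 5, 10], [7, 9], [8]].
Step i=6: Q has 6 at row 2, column 2; remove 9 from row 2 of P and reverse-bump: 9 enters row 1 and ejects 5. So w(6) = 5. P is now [[2, 9, 10], [7], [8]].
Step i=5: Q has 5 at row 1, column 3; remove that cell from P, ejecting 10. So w(5) = 10. P is now [[2, 9], [7], [8]].
Step i=4: Q has 4 at row 3, column 1; remove 8 from row 3 of P and reverse-bump: 8 enters row 2 and ejects 7; 7 enters row 1 and ejects 2. So w(4) = 2. P is now [[7, 9], [8]].
Step i=3: Q has 3 at row 1, column 2; remove that cell from P, ejecting 9. So w(3) = 9. P is now [[7], [8]].
Step i=2: Q has 2 at row 2, column 1; remove 8 from row 2 of P and reverse-bump: 8 enters row 1 and ejects 7. So w(2) = 7. P is now [[8]].
Step i=1: Q has 1 at row 1, column 1; remove that cell from P, ejecting 8. So w(1) = 8. P is now [].

So w = 8 7 9 2 10 5 4 3 6 1.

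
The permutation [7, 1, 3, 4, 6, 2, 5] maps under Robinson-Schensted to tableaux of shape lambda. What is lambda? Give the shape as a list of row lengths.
[4, 2, 1]

RSK row insertion gives P = [[1, 2, 4, 5], [3, 6], [7]], which has shape [4, 2, 1].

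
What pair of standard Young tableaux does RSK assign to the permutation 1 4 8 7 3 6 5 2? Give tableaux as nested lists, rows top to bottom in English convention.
Insert each entry of the permutation into P by Schensted row insertion, recording in Q the position of each new cell.

After inserting 1: P = [[1]].
After inserting 4: P = [[1, 4]].
After inserting 8: P = [[1, 4, 8]].
After inserting 7: P = [[1, 4, 7], [8]].
After inserting 3: P = [[1, 3, 7], [4], [8]].
After inserting 6: P = [[1, 3, 6], [4, 7], [8]].
After inserting 5: P = [[1, 3, 5], [4, 6], [7], [8]].
After inserting 2: P = [[1, 2, 5], [3, 6], [4], [7], [8]].

So P = [[1, 2, 5], [3, 6], [4], [7], [8]], Q = [[1, 2, 3], [4, 6], [5], [7], [8]].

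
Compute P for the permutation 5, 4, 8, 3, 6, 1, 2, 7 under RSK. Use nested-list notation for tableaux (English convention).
Insert 5: appended to row 1. P = [[5]].
Insert 4: 4 bumps 5 from row 1; 5 starts row 2. P = [[4], [5]].
Insert 8: appended to row 1. P = [[4, 8], [5]].
Insert 3: 3 bumps 4 from row 1; 4 bumps 5 from row 2; 5 starts row 3. P = [[3, 8], [4], [5]].
Insert 6: 6 bumps 8 from row 1; 8 appends to row 2. P = [[3, 6], [4, 8], [5]].
Insert 1: 1 bumps 3 from row 1; 3 bumps 4 from row 2; 4 bumps 5 from row 3; 5 starts row 4. P = [[1, 6], [3, 8], [4], [5]].
Insert 2: 2 bumps 6 from row 1; 6 bumps 8 from row 2; 8 appends to row 3. P = [[1, 2], [3, 6], [4, 8], [5]].
Insert 7: appended to row 1. P = [[1, 2, 7], [3, 6], [4, 8], [5]].

So P = [[1, 2, 7], [3, 6], [4, 8], [5]].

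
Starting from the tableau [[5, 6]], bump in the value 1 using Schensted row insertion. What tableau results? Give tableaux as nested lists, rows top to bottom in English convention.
[[1, 6], [5]]

In row 1, 1 replaces 5 (the leftmost entry greater than 1); 5 is bumped to row 2. 5 starts a new row 2. The new tableau is [[1, 6], [5]].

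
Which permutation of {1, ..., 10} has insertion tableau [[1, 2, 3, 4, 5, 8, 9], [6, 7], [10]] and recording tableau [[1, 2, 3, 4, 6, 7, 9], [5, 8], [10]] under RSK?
Reverse the RSK construction: for i from n down to 1, find the cell of Q containing i, remove the entry at that cell from P, and reverse-bump it up through P; the value ejected from row 1 is w(i).

Step i=10: Q has 10 at row 3, column 1; remove 10 from row 3 of P and reverse-bump: 10 enters row 2 and ejects 7; 7 enters row 1 and ejects 5. So w(10) = 5. P is now [[1, 2, 3, 4, 7, 8, 9], [6, 10]].
Step i=9: Q has 9 at row 1, column 7; remove that cell from P, ejecting 9. So w(9) = 9. P is now [[1, 2, 3, 4, 7, 8], [6, 10]].
Step i=8: Q has 8 at row 2, column 2; remove 10 from row 2 of P and reverse-bump: 10 enters row 1 and ejects 8. So w(8) = 8. P is now [[1, 2, 3, 4, 7, 10], [6]].
Step i=7: Q has 7 at row 1, column 6; remove that cell from P, ejecting 10. So w(7) = 10. P is now [[1, 2, 3, 4, 7], [6]].
Step i=6: Q has 6 at row 1, column 5; remove that cell from P, ejecting 7. So w(6) = 7. P is now [[1, 2, 3, 4], [6]].
Step i=5: Q has 5 at row 2, column 1; remove 6 from row 2 of P and reverse-bump: 6 enters row 1 and ejects 4. So w(5) = 4. P is now [[1, 2, 3, 6]].
Step i=4: Q has 4 at row 1, column 4; remove that cell from P, ejecting 6. So w(4) = 6. P is now [[1, 2, 3]].
Step i=3: Q has 3 at row 1, column 3; remove that cell from P, ejecting 3. So w(3) = 3. P is now [[1, 2]].
Step i=2: Q has 2 at row 1, column 2; remove that cell from P, ejecting 2. So w(2) = 2. P is now [[1]].
Step i=1: Q has 1 at row 1, column 1; remove that cell from P, ejecting 1. So w(1) = 1. P is now [].

So w = 1 2 3 6 4 7 10 8 9 5.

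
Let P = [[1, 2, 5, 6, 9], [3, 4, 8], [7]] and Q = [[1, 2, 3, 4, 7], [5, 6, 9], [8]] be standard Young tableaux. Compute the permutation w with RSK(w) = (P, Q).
Reverse the RSK construction: for i from n down to 1, find the cell of Q containing i, remove the entry at that cell from P, and reverse-bump it up through P; the value ejected from row 1 is w(i).

Step i=9: Q has 9 at row 2, column 3; remove 8 from row 2 of P and reverse-bump: 8 enters row 1 and ejects 6. So w(9) = 6. P is now [[1, 2, 5, 8, 9], [3, 4], [7]].
Step i=8: Q has 8 at row 3, column 1; remove 7 from row 3 of P and reverse-bump: 7 enters row 2 and ejects 4; 4 enters row 1 and ejects 2. So w(8) = 2. P is now [[1, 4, 5, 8, 9], [3, 7]].
Step i=7: Q has 7 at row 1, column 5; remove that cell from P, ejecting 9. So w(7) = 9. P is now [[1, 4, 5, 8], [3, 7]].
Step i=6: Q has 6 at row 2, column 2; remove 7 from row 2 of P and reverse-bump: 7 enters row 1 and ejects 5. So w(6) = 5. P is now [[1, 4, 7, 8], [3]].
Step i=5: Q has 5 at row 2, column 1; remove 3 from row 2 of P and reverse-bump: 3 enters row 1 and ejects 1. So w(5) = 1. P is now [[3, 4, 7, 8]].
Step i=4: Q has 4 at row 1, column 4; remove that cell from P, ejecting 8. So w(4) = 8. P is now [[3, 4, 7]].
Step i=3: Q has 3 at row 1, column 3; remove that cell from P, ejecting 7. So w(3) = 7. P is now [[3, 4]].
Step i=2: Q has 2 at row 1, column 2; remove that cell from P, ejecting 4. So w(2) = 4. P is now [[3]].
Step i=1: Q has 1 at row 1, column 1; remove that cell from P, ejecting 3. So w(1) = 3. P is now [].

So w = 3 4 7 8 1 5 9 2 6.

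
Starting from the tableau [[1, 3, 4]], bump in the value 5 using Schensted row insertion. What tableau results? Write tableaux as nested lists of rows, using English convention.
[[1, 3, 4, 5]]

5 is larger than every entry of row 1, so it is appended to row 1. The new tableau is [[1, 3, 4, 5]].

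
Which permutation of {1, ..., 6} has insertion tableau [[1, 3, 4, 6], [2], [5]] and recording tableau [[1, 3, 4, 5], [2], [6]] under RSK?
5 2 3 4 6 1

Reverse RSK: for i = n, n-1, ..., 1, locate i in Q, remove the corresponding corner cell from P, and reverse-bump its entry up through P; the value ejected from row 1 is w(i).

So w = 5 2 3 4 6 1.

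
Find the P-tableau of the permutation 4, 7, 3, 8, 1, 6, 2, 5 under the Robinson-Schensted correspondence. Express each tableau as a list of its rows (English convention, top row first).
After inserting 4: P = [[4]].
After inserting 7: P = [[4, 7]].
After inserting 3: P = [[3, 7], [4]].
After inserting 8: P = [[3, 7, 8], [4]].
After inserting 1: P = [[1, 7, 8], [3], [4]].
After inserting 6: P = [[1, 6, 8], [3, 7], [4]].
After inserting 2: P = [[1, 2, 8], [3, 6], [4, 7]].
After inserting 5: P = [[1, 2, 5], [3, 6, 8], [4, 7]].

So P = [[1, 2, 5], [3, 6, 8], [4, 7]].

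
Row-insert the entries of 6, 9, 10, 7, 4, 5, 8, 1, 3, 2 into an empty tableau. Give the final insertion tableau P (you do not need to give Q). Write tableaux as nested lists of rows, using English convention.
Insert 6: appended to row 1. P = [[6]].
Insert 9: appended to row 1. P = [[6, 9]].
Insert 10: appended to row 1. P = [[6, 9, 10]].
Insert 7: 7 bumps 9 from row 1; 9 starts row 2. P = [[6, 7, 10], [9]].
Insert 4: 4 bumps 6 from row 1; 6 bumps 9 from row 2; 9 starts row 3. P = [[4, 7, 10], [6], [9]].
Insert 5: 5 bumps 7 from row 1; 7 appends to row 2. P = [[4, 5, 10], [6, 7], [9]].
Insert 8: 8 bumps 10 from row 1; 10 appends to row 2. P = [[4, 5, 8], [6, 7, 10], [9]].
Insert 1: 1 bumps 4 from row 1; 4 bumps 6 from row 2; 6 bumps 9 from row 3; 9 starts row 4. P = [[1, 5, 8], [4, 7, 10], [6], [9]].
Insert 3: 3 bumps 5 from row 1; 5 bumps 7 from row 2; 7 appends to row 3. P = [[1, 3, 8], [4, 5, 10], [6, 7], [9]].
Insert 2: 2 bumps 3 from row 1; 3 bumps 4 from row 2; 4 bumps 6 from row 3; 6 bumps 9 from row 4; 9 starts row 5. P = [[1, 2, 8], [3, 5, 10], [4, 7], [6], [9]].

So P = [[1, 2, 8], [3, 5, 10], [4, 7], [6], [9]].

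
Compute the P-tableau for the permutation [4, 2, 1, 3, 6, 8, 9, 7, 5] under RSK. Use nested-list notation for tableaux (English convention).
P = [[1, 3, 5, 7, 9], [2, 6], [4, 8]]

Insert 4: appended to row 1. P = [[4]].
Insert 2: 2 bumps 4 from row 1; 4 starts row 2. P = [[2], [4]].
Insert 1: 1 bumps 2 from row 1; 2 bumps 4 from row 2; 4 starts row 3. P = [[1], [2], [4]].
Insert 3: appended to row 1. P = [[1, 3], [2], [4]].
Insert 6: appended to row 1. P = [[1, 3, 6], [2], [4]].
Insert 8: appended to row 1. P = [[1, 3, 6, 8], [2], [4]].
Insert 9: appended to row 1. P = [[1, 3, 6, 8, 9], [2], [4]].
Insert 7: 7 bumps 8 from row 1; 8 appends to row 2. P = [[1, 3, 6, 7, 9], [2, 8], [4]].
Insert 5: 5 bumps 6 from row 1; 6 bumps 8 from row 2; 8 appends to row 3. P = [[1, 3, 5, 7, 9], [2, 6], [4, 8]].

So P = [[1, 3, 5, 7, 9], [2, 6], [4, 8]].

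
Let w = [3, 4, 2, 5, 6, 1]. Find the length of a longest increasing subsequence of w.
4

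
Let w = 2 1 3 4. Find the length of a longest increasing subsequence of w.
3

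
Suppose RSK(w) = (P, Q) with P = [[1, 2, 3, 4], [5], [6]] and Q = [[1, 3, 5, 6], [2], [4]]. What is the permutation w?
6 1 5 2 3 4

Reverse the RSK construction: for i from n down to 1, find the cell of Q containing i, remove the entry at that cell from P, and reverse-bump it up through P; the value ejected from row 1 is w(i).

Step i=6: Q has 6 at row 1, column 4; remove that cell from P, ejecting 4. So w(6) = 4. P is now [[1, 2, 3], [5], [6]].
Step i=5: Q has 5 at row 1, column 3; remove that cell from P, ejecting 3. So w(5) = 3. P is now [[1, 2], [5], [6]].
Step i=4: Q has 4 at row 3, column 1; remove 6 from row 3 of P and reverse-bump: 6 enters row 2 and ejects 5; 5 enters row 1 and ejects 2. So w(4) = 2. P is now [[1, 5], [6]].
Step i=3: Q has 3 at row 1, column 2; remove that cell from P, ejecting 5. So w(3) = 5. P is now [[1], [6]].
Step i=2: Q has 2 at row 2, column 1; remove 6 from row 2 of P and reverse-bump: 6 enters row 1 and ejects 1. So w(2) = 1. P is now [[6]].
Step i=1: Q has 1 at row 1, column 1; remove that cell from P, ejecting 6. So w(1) = 6. P is now [].

So w = 6 1 5 2 3 4.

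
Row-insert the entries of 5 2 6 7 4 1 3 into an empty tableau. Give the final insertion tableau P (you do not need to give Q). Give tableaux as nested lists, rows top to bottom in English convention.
After inserting 5: P = [[5]].
After inserting 2: P = [[2], [5]].
After inserting 6: P = [[2, 6], [5]].
After inserting 7: P = [[2, 6, 7], [5]].
After inserting 4: P = [[2, 4, 7], [5, 6]].
After inserting 1: P = [[1, 4, 7], [2, 6], [5]].
After inserting 3: P = [[1, 3, 7], [2, 4], [5, 6]].

So P = [[1, 3, 7], [2, 4], [5, 6]].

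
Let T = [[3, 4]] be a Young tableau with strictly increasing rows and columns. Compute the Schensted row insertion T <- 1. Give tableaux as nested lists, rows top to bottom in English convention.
In row 1, 1 replaces 3 (the leftmost entry greater than 1); 3 is bumped to row 2. 3 starts a new row 2. The new tableau is [[1, 4], [3]].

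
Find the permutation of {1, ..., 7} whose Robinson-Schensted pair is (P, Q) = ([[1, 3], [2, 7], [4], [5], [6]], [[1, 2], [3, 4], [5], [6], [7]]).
6 7 2 5 4 3 1

Reverse RSK: for i = n, n-1, ..., 1, locate i in Q, remove the corresponding corner cell from P, and reverse-bump its entry up through P; the value ejected from row 1 is w(i).

So w = 6 7 2 5 4 3 1.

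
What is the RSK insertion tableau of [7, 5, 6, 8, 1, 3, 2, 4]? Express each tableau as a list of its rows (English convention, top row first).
P = [[1, 2, 4], [3, 6, 8], [5], [7]]

Insert 7: appended to row 1. P = [[7]].
Insert 5: 5 bumps 7 from row 1; 7 starts row 2. P = [[5], [7]].
Insert 6: appended to row 1. P = [[5, 6], [7]].
Insert 8: appended to row 1. P = [[5, 6, 8], [7]].
Insert 1: 1 bumps 5 from row 1; 5 bumps 7 from row 2; 7 starts row 3. P = [[1, 6, 8], [5], [7]].
Insert 3: 3 bumps 6 from row 1; 6 appends to row 2. P = [[1, 3, 8], [5, 6], [7]].
Insert 2: 2 bumps 3 from row 1; 3 bumps 5 from row 2; 5 bumps 7 from row 3; 7 starts row 4. P = [[1, 2, 8], [3, 6], [5], [7]].
Insert 4: 4 bumps 8 from row 1; 8 appends to row 2. P = [[1, 2, 4], [3, 6, 8], [5], [7]].

So P = [[1, 2, 4], [3, 6, 8], [5], [7]].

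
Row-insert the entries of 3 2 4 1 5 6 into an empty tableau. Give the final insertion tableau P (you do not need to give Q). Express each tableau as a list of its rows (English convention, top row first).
P = [[1, 4, 5, 6], [2], [3]]

Insert 3: appended to row 1. P = [[3]].
Insert 2: 2 bumps 3 from row 1; 3 starts row 2. P = [[2], [3]].
Insert 4: appended to row 1. P = [[2, 4], [3]].
Insert 1: 1 bumps 2 from row 1; 2 bumps 3 from row 2; 3 starts row 3. P = [[1, 4], [2], [3]].
Insert 5: appended to row 1. P = [[1, 4, 5], [2], [3]].
Insert 6: appended to row 1. P = [[1, 4, 5, 6], [2], [3]].

So P = [[1, 4, 5, 6], [2], [3]].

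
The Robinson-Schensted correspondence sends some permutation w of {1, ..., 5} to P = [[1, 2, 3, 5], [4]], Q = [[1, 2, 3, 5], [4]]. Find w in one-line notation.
Reverse RSK: for i = n, n-1, ..., 1, locate i in Q, remove the corresponding corner cell from P, and reverse-bump its entry up through P; the value ejected from row 1 is w(i).

So w = 1 2 4 3 5.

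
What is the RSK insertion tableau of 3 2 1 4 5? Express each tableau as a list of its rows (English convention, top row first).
P = [[1, 4, 5], [2], [3]]

Insert 3: appended to row 1. P = [[3]].
Insert 2: 2 bumps 3 from row 1; 3 starts row 2. P = [[2], [3]].
Insert 1: 1 bumps 2 from row 1; 2 bumps 3 from row 2; 3 starts row 3. P = [[1], [2], [3]].
Insert 4: appended to row 1. P = [[1, 4], [2], [3]].
Insert 5: appended to row 1. P = [[1, 4, 5], [2], [3]].

So P = [[1, 4, 5], [2], [3]].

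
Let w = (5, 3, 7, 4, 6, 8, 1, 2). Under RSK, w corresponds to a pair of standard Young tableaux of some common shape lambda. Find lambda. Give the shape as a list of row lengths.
Row-insert each entry into an empty tableau.

After inserting 5: P = [[5]].
After inserting 3: P = [[3], [5]].
After inserting 7: P = [[3, 7], [5]].
After inserting 4: P = [[3, 4], [5, 7]].
After inserting 6: P = [[3, 4, 6], [5, 7]].
After inserting 8: P = [[3, 4, 6, 8], [5, 7]].
After inserting 1: P = [[1, 4, 6, 8], [3, 7], [5]].
After inserting 2: P = [[1, 2, 6, 8], [3, 4], [5, 7]].

The final insertion tableau P = [[1, 2, 6, 8], [3, 4], [5, 7]] has shape [4, 2, 2].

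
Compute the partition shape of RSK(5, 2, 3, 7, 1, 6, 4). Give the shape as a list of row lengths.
[3, 2, 2]

Row-insert each entry into an empty tableau.

After inserting 5: P = [[5]].
After inserting 2: P = [[2], [5]].
After inserting 3: P = [[2, 3], [5]].
After inserting 7: P = [[2, 3, 7], [5]].
After inserting 1: P = [[1, 3, 7], [2], [5]].
After inserting 6: P = [[1, 3, 6], [2, 7], [5]].
After inserting 4: P = [[1, 3, 4], [2, 6], [5, 7]].

The final insertion tableau P = [[1, 3, 4], [2, 6], [5, 7]] has shape [3, 2, 2].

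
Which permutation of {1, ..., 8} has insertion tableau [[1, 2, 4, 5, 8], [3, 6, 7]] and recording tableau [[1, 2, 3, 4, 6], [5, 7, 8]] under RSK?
Reverse the RSK construction: for i from n down to 1, find the cell of Q containing i, remove the entry at that cell from P, and reverse-bump it up through P; the value ejected from row 1 is w(i).

Step i=8: Q has 8 at row 2, column 3; remove 7 from row 2 of P and reverse-bump: 7 enters row 1 and ejects 5. So w(8) = 5. P is now [[1, 2, 4, 7, 8], [3, 6]].
Step i=7: Q has 7 at row 2, column 2; remove 6 from row 2 of P and reverse-bump: 6 enters row 1 and ejects 4. So w(7) = 4. P is now [[1, 2, 6, 7, 8], [3]].
Step i=6: Q has 6 at row 1, column 5; remove that cell from P, ejecting 8. So w(6) = 8. P is now [[1, 2, 6, 7], [3]].
Step i=5: Q has 5 at row 2, column 1; remove 3 from row 2 of P and reverse-bump: 3 enters row 1 and ejects 2. So w(5) = 2. P is now [[1, 3, 6, 7]].
Step i=4: Q has 4 at row 1, column 4; remove that cell from P, ejecting 7. So w(4) = 7. P is now [[1, 3, 6]].
Step i=3: Q has 3 at row 1, column 3; remove that cell from P, ejecting 6. So w(3) = 6. P is now [[1, 3]].
Step i=2: Q has 2 at row 1, column 2; remove that cell from P, ejecting 3. So w(2) = 3. P is now [[1]].
Step i=1: Q has 1 at row 1, column 1; remove that cell from P, ejecting 1. So w(1) = 1. P is now [].

So w = 1 3 6 7 2 8 4 5.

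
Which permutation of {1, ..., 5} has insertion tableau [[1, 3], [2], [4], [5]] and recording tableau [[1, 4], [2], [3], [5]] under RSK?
Reverse the RSK construction: for i from n down to 1, find the cell of Q containing i, remove the entry at that cell from P, and reverse-bump it up through P; the value ejected from row 1 is w(i).

Step i=5: Q has 5 at row 4, column 1; remove 5 from row 4 of P and reverse-bump: 5 enters row 3 and ejects 4; 4 enters row 2 and ejects 2; 2 enters row 1 and ejects 1. So w(5) = 1. P is now [[2, 3], [4], [5]].
Step i=4: Q has 4 at row 1, column 2; remove that cell from P, ejecting 3. So w(4) = 3. P is now [[2], [4], [5]].
Step i=3: Q has 3 at row 3, column 1; remove 5 from row 3 of P and reverse-bump: 5 enters row 2 and ejects 4; 4 enters row 1 and ejects 2. So w(3) = 2. P is now [[4], [5]].
Step i=2: Q has 2 at row 2, column 1; remove 5 from row 2 of P and reverse-bump: 5 enters row 1 and ejects 4. So w(2) = 4. P is now [[5]].
Step i=1: Q has 1 at row 1, column 1; remove that cell from P, ejecting 5. So w(1) = 5. P is now [].

So w = 5 4 2 3 1.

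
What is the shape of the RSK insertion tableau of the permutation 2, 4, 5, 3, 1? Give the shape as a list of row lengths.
Row-insert each entry into an empty tableau.

After inserting 2: P = [[2]].
After inserting 4: P = [[2, 4]].
After inserting 5: P = [[2, 4, 5]].
After inserting 3: P = [[2, 3, 5], [4]].
After inserting 1: P = [[1, 3, 5], [2], [4]].

The final insertion tableau P = [[1, 3, 5], [2], [4]] has shape [3, 1, 1].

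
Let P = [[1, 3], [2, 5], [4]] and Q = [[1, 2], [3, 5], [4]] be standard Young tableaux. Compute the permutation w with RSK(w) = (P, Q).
Reverse the RSK construction: for i from n down to 1, find the cell of Q containing i, remove the entry at that cell from P, and reverse-bump it up through P; the value ejected from row 1 is w(i).

Step i=5: Q has 5 at row 2, column 2; remove 5 from row 2 of P and reverse-bump: 5 enters row 1 and ejects 3. So w(5) = 3. P is now [[1, 5], [2], [4]].
Step i=4: Q has 4 at row 3, column 1; remove 4 from row 3 of P and reverse-bump: 4 enters row 2 and ejects 2; 2 enters row 1 and ejects 1. So w(4) = 1. P is now [[2, 5], [4]].
Step i=3: Q has 3 at row 2, column 1; remove 4 from row 2 of P and reverse-bump: 4 enters row 1 and ejects 2. So w(3) = 2. P is now [[4, 5]].
Step i=2: Q has 2 at row 1, column 2; remove that cell from P, ejecting 5. So w(2) = 5. P is now [[4]].
Step i=1: Q has 1 at row 1, column 1; remove that cell from P, ejecting 4. So w(1) = 4. P is now [].

So w = 4 5 2 1 3.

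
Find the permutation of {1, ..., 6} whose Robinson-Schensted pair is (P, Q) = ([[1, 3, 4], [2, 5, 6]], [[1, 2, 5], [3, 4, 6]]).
Reverse the RSK construction: for i from n down to 1, find the cell of Q containing i, remove the entry at that cell from P, and reverse-bump it up through P; the value ejected from row 1 is w(i).

Step i=6: Q has 6 at row 2, column 3; remove 6 from row 2 of P and reverse-bump: 6 enters row 1 and ejects 4. So w(6) = 4. P is now [[1, 3, 6], [2, 5]].
Step i=5: Q has 5 at row 1, column 3; remove that cell from P, ejecting 6. So w(5) = 6. P is now [[1, 3], [2, 5]].
Step i=4: Q has 4 at row 2, column 2; remove 5 from row 2 of P and reverse-bump: 5 enters row 1 and ejects 3. So w(4) = 3. P is now [[1, 5], [2]].
Step i=3: Q has 3 at row 2, column 1; remove 2 from row 2 of P and reverse-bump: 2 enters row 1 and ejects 1. So w(3) = 1. P is now [[2, 5]].
Step i=2: Q has 2 at row 1, column 2; remove that cell from P, ejecting 5. So w(2) = 5. P is now [[2]].
Step i=1: Q has 1 at row 1, column 1; remove that cell from P, ejecting 2. So w(1) = 2. P is now [].

So w = 2 5 1 3 6 4.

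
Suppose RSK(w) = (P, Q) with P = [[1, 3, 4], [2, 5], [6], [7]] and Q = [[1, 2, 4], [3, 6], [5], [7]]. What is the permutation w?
2 7 3 6 1 5 4

Reverse the RSK construction: for i from n down to 1, find the cell of Q containing i, remove the entry at that cell from P, and reverse-bump it up through P; the value ejected from row 1 is w(i).

Step i=7: Q has 7 at row 4, column 1; remove 7 from row 4 of P and reverse-bump: 7 enters row 3 and ejects 6; 6 enters row 2 and ejects 5; 5 enters row 1 and ejects 4. So w(7) = 4. P is now [[1, 3, 5], [2, 6], [7]].
Step i=6: Q has 6 at row 2, column 2; remove 6 from row 2 of P and reverse-bump: 6 enters row 1 and ejects 5. So w(6) = 5. P is now [[1, 3, 6], [2], [7]].
Step i=5: Q has 5 at row 3, column 1; remove 7 from row 3 of P and reverse-bump: 7 enters row 2 and ejects 2; 2 enters row 1 and ejects 1. So w(5) = 1. P is now [[2, 3, 6], [7]].
Step i=4: Q has 4 at row 1, column 3; remove that cell from P, ejecting 6. So w(4) = 6. P is now [[2, 3], [7]].
Step i=3: Q has 3 at row 2, column 1; remove 7 from row 2 of P and reverse-bump: 7 enters row 1 and ejects 3. So w(3) = 3. P is now [[2, 7]].
Step i=2: Q has 2 at row 1, column 2; remove that cell from P, ejecting 7. So w(2) = 7. P is now [[2]].
Step i=1: Q has 1 at row 1, column 1; remove that cell from P, ejecting 2. So w(1) = 2. P is now [].

So w = 2 7 3 6 1 5 4.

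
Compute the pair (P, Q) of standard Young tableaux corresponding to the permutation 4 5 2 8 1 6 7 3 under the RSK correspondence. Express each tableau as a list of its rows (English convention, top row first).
P = [[1, 3, 6, 7], [2, 5], [4, 8]], Q = [[1, 2, 4, 7], [3, 6], [5, 8]]

Insert each entry of the permutation into P by Schensted row insertion, recording in Q the position of each new cell.

Insert 4: appended to row 1. P = [[4]], Q = [[1]].
Insert 5: appended to row 1. P = [[4, 5]], Q = [[1, 2]].
Insert 2: 2 bumps 4 from row 1; 4 starts row 2. P = [[2, 5], [4]], Q = [[1, 2], [3]].
Insert 8: appended to row 1. P = [[2, 5, 8], [4]], Q = [[1, 2, 4], [3]].
Insert 1: 1 bumps 2 from row 1; 2 bumps 4 from row 2; 4 starts row 3. P = [[1, 5, 8], [2], [4]], Q = [[1, 2, 4], [3], [5]].
Insert 6: 6 bumps 8 from row 1; 8 appends to row 2. P = [[1, 5, 6], [2, 8], [4]], Q = [[1, 2, 4], [3, 6], [5]].
Insert 7: appended to row 1. P = [[1, 5, 6, 7], [2, 8], [4]], Q = [[1, 2, 4, 7], [3, 6], [5]].
Insert 3: 3 bumps 5 from row 1; 5 bumps 8 from row 2; 8 appends to row 3. P = [[1, 3, 6, 7], [2, 5], [4, 8]], Q = [[1, 2, 4, 7], [3, 6], [5, 8]].

So P = [[1, 3, 6, 7], [2, 5], [4, 8]], Q = [[1, 2, 4, 7], [3, 6], [5, 8]].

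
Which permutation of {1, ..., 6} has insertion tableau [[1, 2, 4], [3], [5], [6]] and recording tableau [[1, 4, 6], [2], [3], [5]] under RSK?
Reverse the RSK construction: for i from n down to 1, find the cell of Q containing i, remove the entry at that cell from P, and reverse-bump it up through P; the value ejected from row 1 is w(i).

Step i=6: Q has 6 at row 1, column 3; remove that cell from P, ejecting 4. So w(6) = 4. P is now [[1, 2], [3], [5], [6]].
Step i=5: Q has 5 at row 4, column 1; remove 6 from row 4 of P and reverse-bump: 6 enters row 3 and ejects 5; 5 enters row 2 and ejects 3; 3 enters row 1 and ejects 2. So w(5) = 2. P is now [[1, 3], [5], [6]].
Step i=4: Q has 4 at row 1, column 2; remove that cell from P, ejecting 3. So w(4) = 3. P is now [[1], [5], [6]].
Step i=3: Q has 3 at row 3, column 1; remove 6 from row 3 of P and reverse-bump: 6 enters row 2 and ejects 5; 5 enters row 1 and ejects 1. So w(3) = 1. P is now [[5], [6]].
Step i=2: Q has 2 at row 2, column 1; remove 6 from row 2 of P and reverse-bump: 6 enters row 1 and ejects 5. So w(2) = 5. P is now [[6]].
Step i=1: Q has 1 at row 1, column 1; remove that cell from P, ejecting 6. So w(1) = 6. P is now [].

So w = 6 5 1 3 2 4.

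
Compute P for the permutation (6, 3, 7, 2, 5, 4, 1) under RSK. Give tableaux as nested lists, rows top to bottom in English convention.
Insert 6: appended to row 1. P = [[6]].
Insert 3: 3 bumps 6 from row 1; 6 starts row 2. P = [[3], [6]].
Insert 7: appended to row 1. P = [[3, 7], [6]].
Insert 2: 2 bumps 3 from row 1; 3 bumps 6 from row 2; 6 starts row 3. P = [[2, 7], [3], [6]].
Insert 5: 5 bumps 7 from row 1; 7 appends to row 2. P = [[2, 5], [3, 7], [6]].
Insert 4: 4 bumps 5 from row 1; 5 bumps 7 from row 2; 7 appends to row 3. P = [[2, 4], [3, 5], [6, 7]].
Insert 1: 1 bumps 2 from row 1; 2 bumps 3 from row 2; 3 bumps 6 from row 3; 6 starts row 4. P = [[1, 4], [2, 5], [3, 7], [6]].

So P = [[1, 4], [2, 5], [3, 7], [6]].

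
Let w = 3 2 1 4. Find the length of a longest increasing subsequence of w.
2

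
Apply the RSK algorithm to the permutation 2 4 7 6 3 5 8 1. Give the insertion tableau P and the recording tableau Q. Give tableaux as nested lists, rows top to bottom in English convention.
P = [[1, 3, 5, 8], [2, 6], [4], [7]], Q = [[1, 2, 3, 7], [4, 6], [5], [8]]

Insert each entry of the permutation into P by Schensted row insertion, recording in Q the position of each new cell.

Insert 2: appended to row 1. P = [[2]], Q = [[1]].
Insert 4: appended to row 1. P = [[2, 4]], Q = [[1, 2]].
Insert 7: appended to row 1. P = [[2, 4, 7]], Q = [[1, 2, 3]].
Insert 6: 6 bumps 7 from row 1; 7 starts row 2. P = [[2, 4, 6], [7]], Q = [[1, 2, 3], [4]].
Insert 3: 3 bumps 4 from row 1; 4 bumps 7 from row 2; 7 starts row 3. P = [[2, 3, 6], [4], [7]], Q = [[1, 2, 3], [4], [5]].
Insert 5: 5 bumps 6 from row 1; 6 appends to row 2. P = [[2, 3, 5], [4, 6], [7]], Q = [[1, 2, 3], [4, 6], [5]].
Insert 8: appended to row 1. P = [[2, 3, 5, 8], [4, 6], [7]], Q = [[1, 2, 3, 7], [4, 6], [5]].
Insert 1: 1 bumps 2 from row 1; 2 bumps 4 from row 2; 4 bumps 7 from row 3; 7 starts row 4. P = [[1, 3, 5, 8], [2, 6], [4], [7]], Q = [[1, 2, 3, 7], [4, 6], [5], [8]].

So P = [[1, 3, 5, 8], [2, 6], [4], [7]], Q = [[1, 2, 3, 7], [4, 6], [5], [8]].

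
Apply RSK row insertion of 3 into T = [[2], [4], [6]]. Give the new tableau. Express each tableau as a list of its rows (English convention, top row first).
3 is larger than every entry of row 1, so it is appended to row 1. The new tableau is [[2, 3], [4], [6]].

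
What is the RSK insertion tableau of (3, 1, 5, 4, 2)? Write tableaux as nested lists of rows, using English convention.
After inserting 3: P = [[3]].
After inserting 1: P = [[1], [3]].
After inserting 5: P = [[1, 5], [3]].
After inserting 4: P = [[1, 4], [3, 5]].
After inserting 2: P = [[1, 2], [3, 4], [5]].

So P = [[1, 2], [3, 4], [5]].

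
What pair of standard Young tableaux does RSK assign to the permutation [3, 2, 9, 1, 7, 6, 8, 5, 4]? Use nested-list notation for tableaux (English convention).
Insert each entry of the permutation into P by Schensted row insertion, recording in Q the position of each new cell.

After inserting 3: P = [[3]].
After inserting 2: P = [[2], [3]].
After inserting 9: P = [[2, 9], [3]].
After inserting 1: P = [[1, 9], [2], [3]].
After inserting 7: P = [[1, 7], [2, 9], [3]].
After inserting 6: P = [[1, 6], [2, 7], [3, 9]].
After inserting 8: P = [[1, 6, 8], [2, 7], [3, 9]].
After inserting 5: P = [[1, 5, 8], [2, 6], [3, 7], [9]].
After inserting 4: P = [[1, 4, 8], [2, 5], [3, 6], [7], [9]].

So P = [[1, 4, 8], [2, 5], [3, 6], [7], [9]], Q = [[1, 3, 7], [2, 5], [4, 6], [8], [9]].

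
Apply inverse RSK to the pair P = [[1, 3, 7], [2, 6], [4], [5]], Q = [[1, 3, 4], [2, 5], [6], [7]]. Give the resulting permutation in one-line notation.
5 2 6 7 4 3 1

Reverse the RSK construction: for i from n down to 1, find the cell of Q containing i, remove the entry at that cell from P, and reverse-bump it up through P; the value ejected from row 1 is w(i).

Step i=7: Q has 7 at row 4, column 1; remove 5 from row 4 of P and reverse-bump: 5 enters row 3 and ejects 4; 4 enters row 2 and ejects 2; 2 enters row 1 and ejects 1. So w(7) = 1. P is now [[2, 3, 7], [4, 6], [5]].
Step i=6: Q has 6 at row 3, column 1; remove 5 from row 3 of P and reverse-bump: 5 enters row 2 and ejects 4; 4 enters row 1 and ejects 3. So w(6) = 3. P is now [[2, 4, 7], [5, 6]].
Step i=5: Q has 5 at row 2, column 2; remove 6 from row 2 of P and reverse-bump: 6 enters row 1 and ejects 4. So w(5) = 4. P is now [[2, 6, 7], [5]].
Step i=4: Q has 4 at row 1, column 3; remove that cell from P, ejecting 7. So w(4) = 7. P is now [[2, 6], [5]].
Step i=3: Q has 3 at row 1, column 2; remove that cell from P, ejecting 6. So w(3) = 6. P is now [[2], [5]].
Step i=2: Q has 2 at row 2, column 1; remove 5 from row 2 of P and reverse-bump: 5 enters row 1 and ejects 2. So w(2) = 2. P is now [[5]].
Step i=1: Q has 1 at row 1, column 1; remove that cell from P, ejecting 5. So w(1) = 5. P is now [].

So w = 5 2 6 7 4 3 1.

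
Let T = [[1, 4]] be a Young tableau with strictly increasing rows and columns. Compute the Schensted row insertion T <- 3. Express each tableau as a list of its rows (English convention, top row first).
In row 1, 3 replaces 4 (the leftmost entry greater than 3); 4 is bumped to row 2. 4 starts a new row 2. The new tableau is [[1, 3], [4]].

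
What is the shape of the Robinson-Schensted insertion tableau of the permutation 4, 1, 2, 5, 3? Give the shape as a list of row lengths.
RSK row insertion gives P = [[1, 2, 3], [4, 5]], which has shape [3, 2].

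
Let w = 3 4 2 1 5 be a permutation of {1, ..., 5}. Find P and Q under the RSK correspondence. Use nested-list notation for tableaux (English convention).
P = [[1, 4, 5], [2], [3]], Q = [[1, 2, 5], [3], [4]]

Insert each entry of the permutation into P by Schensted row insertion, recording in Q the position of each new cell.

Insert 3: appended to row 1. P = [[3]].
Insert 4: appended to row 1. P = [[3, 4]].
Insert 2: 2 bumps 3 from row 1; 3 starts row 2. P = [[2, 4], [3]].
Insert 1: 1 bumps 2 from row 1; 2 bumps 3 from row 2; 3 starts row 3. P = [[1, 4], [2], [3]].
Insert 5: appended to row 1. P = [[1, 4, 5], [2], [3]].

So P = [[1, 4, 5], [2], [3]], Q = [[1, 2, 5], [3], [4]].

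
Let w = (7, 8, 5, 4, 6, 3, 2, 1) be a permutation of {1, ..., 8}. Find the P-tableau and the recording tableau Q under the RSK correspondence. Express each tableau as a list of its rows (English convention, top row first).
Insert each entry of the permutation into P by Schensted row insertion, recording in Q the position of each new cell.

Insert 7: appended to row 1. P = [[7]].
Insert 8: appended to row 1. P = [[7, 8]].
Insert 5: 5 bumps 7 from row 1; 7 starts row 2. P = [[5, 8], [7]].
Insert 4: 4 bumps 5 from row 1; 5 bumps 7 from row 2; 7 starts row 3. P = [[4, 8], [5], [7]].
Insert 6: 6 bumps 8 from row 1; 8 appends to row 2. P = [[4, 6], [5, 8], [7]].
Insert 3: 3 bumps 4 from row 1; 4 bumps 5 from row 2; 5 bumps 7 from row 3; 7 starts row 4. P = [[3, 6], [4, 8], [5], [7]].
Insert 2: 2 bumps 3 from row 1; 3 bumps 4 from row 2; 4 bumps 5 from row 3; 5 bumps 7 from row 4; 7 starts row 5. P = [[2, 6], [3, 8], [4], [5], [7]].
Insert 1: 1 bumps 2 from row 1; 2 bumps 3 from row 2; 3 bumps 4 from row 3; 4 bumps 5 from row 4; 5 bumps 7 from row 5; 7 starts row 6. P = [[1, 6], [2, 8], [3], [4], [5], [7]].

So P = [[1, 6], [2, 8], [3], [4], [5], [7]], Q = [[1, 2], [3, 5], [4], [6], [7], [8]].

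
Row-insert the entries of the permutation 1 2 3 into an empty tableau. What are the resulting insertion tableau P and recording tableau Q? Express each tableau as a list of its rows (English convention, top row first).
Insert each entry of the permutation into P by Schensted row insertion, recording in Q the position of each new cell.

After inserting 1: P = [[1]].
After inserting 2: P = [[1, 2]].
After inserting 3: P = [[1, 2, 3]].

So P = [[1, 2, 3]], Q = [[1, 2, 3]].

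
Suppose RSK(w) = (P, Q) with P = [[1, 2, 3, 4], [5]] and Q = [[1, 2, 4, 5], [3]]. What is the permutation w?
Reverse the RSK construction: for i from n down to 1, find the cell of Q containing i, remove the entry at that cell from P, and reverse-bump it up through P; the value ejected from row 1 is w(i).

Step i=5: Q has 5 at row 1, column 4; remove that cell from P, ejecting 4. So w(5) = 4. P is now [[1, 2, 3], [5]].
Step i=4: Q has 4 at row 1, column 3; remove that cell from P, ejecting 3. So w(4) = 3. P is now [[1, 2], [5]].
Step i=3: Q has 3 at row 2, column 1; remove 5 from row 2 of P and reverse-bump: 5 enters row 1 and ejects 2. So w(3) = 2. P is now [[1, 5]].
Step i=2: Q has 2 at row 1, column 2; remove that cell from P, ejecting 5. So w(2) = 5. P is now [[1]].
Step i=1: Q has 1 at row 1, column 1; remove that cell from P, ejecting 1. So w(1) = 1. P is now [].

So w = 1 5 2 3 4.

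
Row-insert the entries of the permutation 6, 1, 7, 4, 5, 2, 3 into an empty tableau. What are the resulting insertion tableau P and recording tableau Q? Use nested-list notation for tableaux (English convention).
P = [[1, 2, 3], [4, 5], [6, 7]], Q = [[1, 3, 5], [2, 4], [6, 7]]

Insert each entry of the permutation into P by Schensted row insertion, recording in Q the position of each new cell.

Insert 6: appended to row 1. P = [[6]], Q = [[1]].
Insert 1: 1 bumps 6 from row 1; 6 starts row 2. P = [[1], [6]], Q = [[1], [2]].
Insert 7: appended to row 1. P = [[1, 7], [6]], Q = [[1, 3], [2]].
Insert 4: 4 bumps 7 from row 1; 7 appends to row 2. P = [[1, 4], [6, 7]], Q = [[1, 3], [2, 4]].
Insert 5: appended to row 1. P = [[1, 4, 5], [6, 7]], Q = [[1, 3, 5], [2, 4]].
Insert 2: 2 bumps 4 from row 1; 4 bumps 6 from row 2; 6 starts row 3. P = [[1, 2, 5], [4, 7], [6]], Q = [[1, 3, 5], [2, 4], [6]].
Insert 3: 3 bumps 5 from row 1; 5 bumps 7 from row 2; 7 appends to row 3. P = [[1, 2, 3], [4, 5], [6, 7]], Q = [[1, 3, 5], [2, 4], [6, 7]].

So P = [[1, 2, 3], [4, 5], [6, 7]], Q = [[1, 3, 5], [2, 4], [6, 7]].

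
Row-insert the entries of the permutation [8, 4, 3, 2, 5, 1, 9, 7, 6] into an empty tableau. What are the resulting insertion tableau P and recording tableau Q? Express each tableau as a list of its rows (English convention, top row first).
P = [[1, 5, 6], [2, 7], [3, 9], [4], [8]], Q = [[1, 5, 7], [2, 8], [3, 9], [4], [6]]

Insert each entry of the permutation into P by Schensted row insertion, recording in Q the position of each new cell.

Insert 8: appended to row 1. P = [[8]].
Insert 4: 4 bumps 8 from row 1; 8 starts row 2. P = [[4], [8]].
Insert 3: 3 bumps 4 from row 1; 4 bumps 8 from row 2; 8 starts row 3. P = [[3], [4], [8]].
Insert 2: 2 bumps 3 from row 1; 3 bumps 4 from row 2; 4 bumps 8 from row 3; 8 starts row 4. P = [[2], [3], [4], [8]].
Insert 5: appended to row 1. P = [[2, 5], [3], [4], [8]].
Insert 1: 1 bumps 2 from row 1; 2 bumps 3 from row 2; 3 bumps 4 from row 3; 4 bumps 8 from row 4; 8 starts row 5. P = [[1, 5], [2], [3], [4], [8]].
Insert 9: appended to row 1. P = [[1, 5, 9], [2], [3], [4], [8]].
Insert 7: 7 bumps 9 from row 1; 9 appends to row 2. P = [[1, 5, 7], [2, 9], [3], [4], [8]].
Insert 6: 6 bumps 7 from row 1; 7 bumps 9 from row 2; 9 appends to row 3. P = [[1, 5, 6], [2, 7], [3, 9], [4], [8]].

So P = [[1, 5, 6], [2, 7], [3, 9], [4], [8]], Q = [[1, 5, 7], [2, 8], [3, 9], [4], [6]].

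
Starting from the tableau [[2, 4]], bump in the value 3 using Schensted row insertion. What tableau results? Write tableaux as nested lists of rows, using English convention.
[[2, 3], [4]]

In row 1, 3 replaces 4 (the leftmost entry greater than 3); 4 is bumped to row 2. 4 starts a new row 2. The new tableau is [[2, 3], [4]].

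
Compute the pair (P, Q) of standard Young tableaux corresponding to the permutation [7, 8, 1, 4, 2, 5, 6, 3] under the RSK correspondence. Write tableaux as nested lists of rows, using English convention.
Insert each entry of the permutation into P by Schensted row insertion, recording in Q the position of each new cell.

Insert 7: appended to row 1. P = [[7]], Q = [[1]].
Insert 8: appended to row 1. P = [[7, 8]], Q = [[1, 2]].
Insert 1: 1 bumps 7 from row 1; 7 starts row 2. P = [[1, 8], [7]], Q = [[1, 2], [3]].
Insert 4: 4 bumps 8 from row 1; 8 appends to row 2. P = [[1, 4], [7, 8]], Q = [[1, 2], [3, 4]].
Insert 2: 2 bumps 4 from row 1; 4 bumps 7 from row 2; 7 starts row 3. P = [[1, 2], [4, 8], [7]], Q = [[1, 2], [3, 4], [5]].
Insert 5: appended to row 1. P = [[1, 2, 5], [4, 8], [7]], Q = [[1, 2, 6], [3, 4], [5]].
Insert 6: appended to row 1. P = [[1, 2, 5, 6], [4, 8], [7]], Q = [[1, 2, 6, 7], [3, 4], [5]].
Insert 3: 3 bumps 5 from row 1; 5 bumps 8 from row 2; 8 appends to row 3. P = [[1, 2, 3, 6], [4, 5], [7, 8]], Q = [[1, 2, 6, 7], [3, 4], [5, 8]].

So P = [[1, 2, 3, 6], [4, 5], [7, 8]], Q = [[1, 2, 6, 7], [3, 4], [5, 8]].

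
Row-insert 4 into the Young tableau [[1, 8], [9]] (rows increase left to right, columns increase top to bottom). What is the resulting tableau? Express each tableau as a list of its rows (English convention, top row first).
In row 1, 4 replaces 8 (the leftmost entry greater than 4); 8 is bumped to row 2. In row 2, 8 replaces 9 (the leftmost entry greater than 8); 9 is bumped to row 3. 9 starts a new row 3. The new tableau is [[1, 4], [8], [9]].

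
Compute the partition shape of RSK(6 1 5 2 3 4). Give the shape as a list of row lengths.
Row-insert each entry into an empty tableau.

After inserting 6: P = [[6]].
After inserting 1: P = [[1], [6]].
After inserting 5: P = [[1, 5], [6]].
After inserting 2: P = [[1, 2], [5], [6]].
After inserting 3: P = [[1, 2, 3], [5], [6]].
After inserting 4: P = [[1, 2, 3, 4], [5], [6]].

The final insertion tableau P = [[1, 2, 3, 4], [5], [6]] has shape [4, 1, 1].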